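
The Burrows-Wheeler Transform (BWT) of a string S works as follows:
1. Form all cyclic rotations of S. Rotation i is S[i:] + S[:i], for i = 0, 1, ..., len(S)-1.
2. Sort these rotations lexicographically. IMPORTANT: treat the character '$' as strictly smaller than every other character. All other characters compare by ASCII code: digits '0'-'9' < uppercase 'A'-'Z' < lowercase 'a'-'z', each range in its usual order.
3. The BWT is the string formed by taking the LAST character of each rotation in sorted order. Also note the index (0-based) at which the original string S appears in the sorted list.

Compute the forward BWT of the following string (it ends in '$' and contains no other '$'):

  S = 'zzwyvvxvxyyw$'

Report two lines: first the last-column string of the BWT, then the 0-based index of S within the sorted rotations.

Answer: wyvxyzvvwyxz$
12

Derivation:
All 13 rotations (rotation i = S[i:]+S[:i]):
  rot[0] = zzwyvvxvxyyw$
  rot[1] = zwyvvxvxyyw$z
  rot[2] = wyvvxvxyyw$zz
  rot[3] = yvvxvxyyw$zzw
  rot[4] = vvxvxyyw$zzwy
  rot[5] = vxvxyyw$zzwyv
  rot[6] = xvxyyw$zzwyvv
  rot[7] = vxyyw$zzwyvvx
  rot[8] = xyyw$zzwyvvxv
  rot[9] = yyw$zzwyvvxvx
  rot[10] = yw$zzwyvvxvxy
  rot[11] = w$zzwyvvxvxyy
  rot[12] = $zzwyvvxvxyyw
Sorted (with $ < everything):
  sorted[0] = $zzwyvvxvxyyw  (last char: 'w')
  sorted[1] = vvxvxyyw$zzwy  (last char: 'y')
  sorted[2] = vxvxyyw$zzwyv  (last char: 'v')
  sorted[3] = vxyyw$zzwyvvx  (last char: 'x')
  sorted[4] = w$zzwyvvxvxyy  (last char: 'y')
  sorted[5] = wyvvxvxyyw$zz  (last char: 'z')
  sorted[6] = xvxyyw$zzwyvv  (last char: 'v')
  sorted[7] = xyyw$zzwyvvxv  (last char: 'v')
  sorted[8] = yvvxvxyyw$zzw  (last char: 'w')
  sorted[9] = yw$zzwyvvxvxy  (last char: 'y')
  sorted[10] = yyw$zzwyvvxvx  (last char: 'x')
  sorted[11] = zwyvvxvxyyw$z  (last char: 'z')
  sorted[12] = zzwyvvxvxyyw$  (last char: '$')
Last column: wyvxyzvvwyxz$
Original string S is at sorted index 12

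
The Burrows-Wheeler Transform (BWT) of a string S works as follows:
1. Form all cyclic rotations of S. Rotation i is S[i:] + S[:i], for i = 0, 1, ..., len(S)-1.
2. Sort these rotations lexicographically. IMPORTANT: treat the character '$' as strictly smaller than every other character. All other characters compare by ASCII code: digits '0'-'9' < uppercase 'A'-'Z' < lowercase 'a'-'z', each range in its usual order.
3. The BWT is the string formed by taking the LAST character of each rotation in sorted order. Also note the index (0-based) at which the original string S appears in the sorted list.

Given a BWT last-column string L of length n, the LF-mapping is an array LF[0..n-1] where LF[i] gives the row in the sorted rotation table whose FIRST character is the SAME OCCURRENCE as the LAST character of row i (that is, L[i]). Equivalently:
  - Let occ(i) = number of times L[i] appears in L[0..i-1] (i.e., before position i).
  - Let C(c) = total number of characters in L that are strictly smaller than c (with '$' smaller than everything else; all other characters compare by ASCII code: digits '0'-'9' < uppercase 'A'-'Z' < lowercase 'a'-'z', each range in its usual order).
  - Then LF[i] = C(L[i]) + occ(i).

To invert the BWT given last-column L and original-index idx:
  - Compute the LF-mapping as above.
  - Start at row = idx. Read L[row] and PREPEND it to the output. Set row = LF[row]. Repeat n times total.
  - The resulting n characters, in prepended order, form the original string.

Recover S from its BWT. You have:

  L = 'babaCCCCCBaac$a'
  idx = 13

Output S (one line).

LF mapping: 12 7 13 8 2 3 4 5 6 1 9 10 14 0 11
Walk LF starting at row 13, prepending L[row]:
  step 1: row=13, L[13]='$', prepend. Next row=LF[13]=0
  step 2: row=0, L[0]='b', prepend. Next row=LF[0]=12
  step 3: row=12, L[12]='c', prepend. Next row=LF[12]=14
  step 4: row=14, L[14]='a', prepend. Next row=LF[14]=11
  step 5: row=11, L[11]='a', prepend. Next row=LF[11]=10
  step 6: row=10, L[10]='a', prepend. Next row=LF[10]=9
  step 7: row=9, L[9]='B', prepend. Next row=LF[9]=1
  step 8: row=1, L[1]='a', prepend. Next row=LF[1]=7
  step 9: row=7, L[7]='C', prepend. Next row=LF[7]=5
  step 10: row=5, L[5]='C', prepend. Next row=LF[5]=3
  step 11: row=3, L[3]='a', prepend. Next row=LF[3]=8
  step 12: row=8, L[8]='C', prepend. Next row=LF[8]=6
  step 13: row=6, L[6]='C', prepend. Next row=LF[6]=4
  step 14: row=4, L[4]='C', prepend. Next row=LF[4]=2
  step 15: row=2, L[2]='b', prepend. Next row=LF[2]=13
Reversed output: bCCCaCCaBaaacb$

Answer: bCCCaCCaBaaacb$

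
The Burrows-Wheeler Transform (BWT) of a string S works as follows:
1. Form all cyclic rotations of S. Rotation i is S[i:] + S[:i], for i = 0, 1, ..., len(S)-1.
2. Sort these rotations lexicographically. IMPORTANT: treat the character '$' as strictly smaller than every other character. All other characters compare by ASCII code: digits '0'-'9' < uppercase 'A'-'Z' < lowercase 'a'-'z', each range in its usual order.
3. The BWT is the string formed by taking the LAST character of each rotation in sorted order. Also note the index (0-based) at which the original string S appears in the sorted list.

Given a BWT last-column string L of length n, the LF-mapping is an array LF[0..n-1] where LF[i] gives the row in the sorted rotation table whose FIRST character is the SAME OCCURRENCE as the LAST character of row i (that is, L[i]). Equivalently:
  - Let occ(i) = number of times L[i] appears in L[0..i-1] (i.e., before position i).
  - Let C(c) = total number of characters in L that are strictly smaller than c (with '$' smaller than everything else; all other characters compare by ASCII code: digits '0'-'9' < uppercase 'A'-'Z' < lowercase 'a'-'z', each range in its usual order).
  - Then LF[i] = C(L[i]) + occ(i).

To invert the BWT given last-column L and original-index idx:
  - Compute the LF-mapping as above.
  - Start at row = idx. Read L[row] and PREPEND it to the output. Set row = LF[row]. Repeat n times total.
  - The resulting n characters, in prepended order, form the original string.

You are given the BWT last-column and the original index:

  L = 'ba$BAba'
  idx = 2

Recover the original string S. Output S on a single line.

Answer: BaAabb$

Derivation:
LF mapping: 5 3 0 2 1 6 4
Walk LF starting at row 2, prepending L[row]:
  step 1: row=2, L[2]='$', prepend. Next row=LF[2]=0
  step 2: row=0, L[0]='b', prepend. Next row=LF[0]=5
  step 3: row=5, L[5]='b', prepend. Next row=LF[5]=6
  step 4: row=6, L[6]='a', prepend. Next row=LF[6]=4
  step 5: row=4, L[4]='A', prepend. Next row=LF[4]=1
  step 6: row=1, L[1]='a', prepend. Next row=LF[1]=3
  step 7: row=3, L[3]='B', prepend. Next row=LF[3]=2
Reversed output: BaAabb$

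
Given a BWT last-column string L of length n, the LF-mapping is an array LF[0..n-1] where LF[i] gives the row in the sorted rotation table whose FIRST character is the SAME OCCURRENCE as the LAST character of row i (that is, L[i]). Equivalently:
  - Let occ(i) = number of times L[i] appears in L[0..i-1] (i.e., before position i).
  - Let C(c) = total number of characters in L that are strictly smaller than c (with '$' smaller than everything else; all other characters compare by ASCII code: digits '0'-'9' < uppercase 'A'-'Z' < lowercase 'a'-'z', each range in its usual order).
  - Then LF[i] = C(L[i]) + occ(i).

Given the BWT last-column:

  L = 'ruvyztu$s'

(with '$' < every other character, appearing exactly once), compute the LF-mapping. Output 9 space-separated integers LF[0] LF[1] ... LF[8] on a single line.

Answer: 1 4 6 7 8 3 5 0 2

Derivation:
Char counts: '$':1, 'r':1, 's':1, 't':1, 'u':2, 'v':1, 'y':1, 'z':1
C (first-col start): C('$')=0, C('r')=1, C('s')=2, C('t')=3, C('u')=4, C('v')=6, C('y')=7, C('z')=8
L[0]='r': occ=0, LF[0]=C('r')+0=1+0=1
L[1]='u': occ=0, LF[1]=C('u')+0=4+0=4
L[2]='v': occ=0, LF[2]=C('v')+0=6+0=6
L[3]='y': occ=0, LF[3]=C('y')+0=7+0=7
L[4]='z': occ=0, LF[4]=C('z')+0=8+0=8
L[5]='t': occ=0, LF[5]=C('t')+0=3+0=3
L[6]='u': occ=1, LF[6]=C('u')+1=4+1=5
L[7]='$': occ=0, LF[7]=C('$')+0=0+0=0
L[8]='s': occ=0, LF[8]=C('s')+0=2+0=2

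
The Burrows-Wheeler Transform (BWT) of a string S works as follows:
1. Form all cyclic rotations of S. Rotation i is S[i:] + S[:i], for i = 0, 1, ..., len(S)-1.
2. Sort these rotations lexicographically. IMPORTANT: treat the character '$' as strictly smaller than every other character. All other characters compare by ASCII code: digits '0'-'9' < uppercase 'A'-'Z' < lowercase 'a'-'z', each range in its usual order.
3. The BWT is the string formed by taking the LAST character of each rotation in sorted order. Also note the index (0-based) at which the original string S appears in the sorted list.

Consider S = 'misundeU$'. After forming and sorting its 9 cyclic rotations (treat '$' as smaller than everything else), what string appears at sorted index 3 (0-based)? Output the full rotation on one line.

All 9 rotations (rotation i = S[i:]+S[:i]):
  rot[0] = misundeU$
  rot[1] = isundeU$m
  rot[2] = sundeU$mi
  rot[3] = undeU$mis
  rot[4] = ndeU$misu
  rot[5] = deU$misun
  rot[6] = eU$misund
  rot[7] = U$misunde
  rot[8] = $misundeU
Sorted (with $ < everything):
  sorted[0] = $misundeU
  sorted[1] = U$misunde
  sorted[2] = deU$misun
  sorted[3] = eU$misund
  sorted[4] = isundeU$m
  sorted[5] = misundeU$
  sorted[6] = ndeU$misu
  sorted[7] = sundeU$mi
  sorted[8] = undeU$mis
sorted[3] = eU$misund

Answer: eU$misund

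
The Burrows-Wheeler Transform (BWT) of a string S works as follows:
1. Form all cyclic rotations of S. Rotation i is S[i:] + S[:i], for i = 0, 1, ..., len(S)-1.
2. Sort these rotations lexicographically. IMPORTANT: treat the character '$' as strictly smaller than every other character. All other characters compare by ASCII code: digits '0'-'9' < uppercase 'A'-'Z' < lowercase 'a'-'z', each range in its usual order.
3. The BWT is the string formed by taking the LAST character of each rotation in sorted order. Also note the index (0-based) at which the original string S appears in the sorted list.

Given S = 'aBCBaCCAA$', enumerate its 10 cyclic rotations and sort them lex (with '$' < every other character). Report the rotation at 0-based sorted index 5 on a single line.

All 10 rotations (rotation i = S[i:]+S[:i]):
  rot[0] = aBCBaCCAA$
  rot[1] = BCBaCCAA$a
  rot[2] = CBaCCAA$aB
  rot[3] = BaCCAA$aBC
  rot[4] = aCCAA$aBCB
  rot[5] = CCAA$aBCBa
  rot[6] = CAA$aBCBaC
  rot[7] = AA$aBCBaCC
  rot[8] = A$aBCBaCCA
  rot[9] = $aBCBaCCAA
Sorted (with $ < everything):
  sorted[0] = $aBCBaCCAA
  sorted[1] = A$aBCBaCCA
  sorted[2] = AA$aBCBaCC
  sorted[3] = BCBaCCAA$a
  sorted[4] = BaCCAA$aBC
  sorted[5] = CAA$aBCBaC
  sorted[6] = CBaCCAA$aB
  sorted[7] = CCAA$aBCBa
  sorted[8] = aBCBaCCAA$
  sorted[9] = aCCAA$aBCB
sorted[5] = CAA$aBCBaC

Answer: CAA$aBCBaC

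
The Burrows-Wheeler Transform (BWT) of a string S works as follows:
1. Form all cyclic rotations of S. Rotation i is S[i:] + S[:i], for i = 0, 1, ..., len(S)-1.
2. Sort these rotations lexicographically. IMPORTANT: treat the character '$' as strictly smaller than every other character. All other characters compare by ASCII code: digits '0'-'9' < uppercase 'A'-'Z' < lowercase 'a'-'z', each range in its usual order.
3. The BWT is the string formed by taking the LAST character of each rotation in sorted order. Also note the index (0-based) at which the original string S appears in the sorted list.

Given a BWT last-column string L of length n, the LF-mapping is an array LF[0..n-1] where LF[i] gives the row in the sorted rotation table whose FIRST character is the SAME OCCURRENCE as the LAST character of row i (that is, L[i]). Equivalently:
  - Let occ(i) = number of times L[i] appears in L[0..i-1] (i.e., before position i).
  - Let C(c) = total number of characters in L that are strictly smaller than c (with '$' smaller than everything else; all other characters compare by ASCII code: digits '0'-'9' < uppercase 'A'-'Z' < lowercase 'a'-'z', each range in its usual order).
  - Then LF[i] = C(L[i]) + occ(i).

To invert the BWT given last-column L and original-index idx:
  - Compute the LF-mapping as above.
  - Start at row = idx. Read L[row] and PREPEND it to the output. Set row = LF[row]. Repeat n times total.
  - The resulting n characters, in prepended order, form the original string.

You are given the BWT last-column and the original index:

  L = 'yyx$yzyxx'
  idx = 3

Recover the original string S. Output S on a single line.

LF mapping: 4 5 1 0 6 8 7 2 3
Walk LF starting at row 3, prepending L[row]:
  step 1: row=3, L[3]='$', prepend. Next row=LF[3]=0
  step 2: row=0, L[0]='y', prepend. Next row=LF[0]=4
  step 3: row=4, L[4]='y', prepend. Next row=LF[4]=6
  step 4: row=6, L[6]='y', prepend. Next row=LF[6]=7
  step 5: row=7, L[7]='x', prepend. Next row=LF[7]=2
  step 6: row=2, L[2]='x', prepend. Next row=LF[2]=1
  step 7: row=1, L[1]='y', prepend. Next row=LF[1]=5
  step 8: row=5, L[5]='z', prepend. Next row=LF[5]=8
  step 9: row=8, L[8]='x', prepend. Next row=LF[8]=3
Reversed output: xzyxxyyy$

Answer: xzyxxyyy$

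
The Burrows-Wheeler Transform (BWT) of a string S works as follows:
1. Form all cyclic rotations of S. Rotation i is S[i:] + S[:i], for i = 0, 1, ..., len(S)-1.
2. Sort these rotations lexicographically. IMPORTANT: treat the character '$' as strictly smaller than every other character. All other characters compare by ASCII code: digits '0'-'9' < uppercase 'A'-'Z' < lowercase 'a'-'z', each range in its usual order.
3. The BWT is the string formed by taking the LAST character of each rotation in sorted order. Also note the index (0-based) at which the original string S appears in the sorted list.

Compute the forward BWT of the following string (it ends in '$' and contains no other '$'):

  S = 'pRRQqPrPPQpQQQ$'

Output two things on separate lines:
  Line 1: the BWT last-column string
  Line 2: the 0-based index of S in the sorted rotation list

Answer: QrPqQQpPRRpQ$QP
12

Derivation:
All 15 rotations (rotation i = S[i:]+S[:i]):
  rot[0] = pRRQqPrPPQpQQQ$
  rot[1] = RRQqPrPPQpQQQ$p
  rot[2] = RQqPrPPQpQQQ$pR
  rot[3] = QqPrPPQpQQQ$pRR
  rot[4] = qPrPPQpQQQ$pRRQ
  rot[5] = PrPPQpQQQ$pRRQq
  rot[6] = rPPQpQQQ$pRRQqP
  rot[7] = PPQpQQQ$pRRQqPr
  rot[8] = PQpQQQ$pRRQqPrP
  rot[9] = QpQQQ$pRRQqPrPP
  rot[10] = pQQQ$pRRQqPrPPQ
  rot[11] = QQQ$pRRQqPrPPQp
  rot[12] = QQ$pRRQqPrPPQpQ
  rot[13] = Q$pRRQqPrPPQpQQ
  rot[14] = $pRRQqPrPPQpQQQ
Sorted (with $ < everything):
  sorted[0] = $pRRQqPrPPQpQQQ  (last char: 'Q')
  sorted[1] = PPQpQQQ$pRRQqPr  (last char: 'r')
  sorted[2] = PQpQQQ$pRRQqPrP  (last char: 'P')
  sorted[3] = PrPPQpQQQ$pRRQq  (last char: 'q')
  sorted[4] = Q$pRRQqPrPPQpQQ  (last char: 'Q')
  sorted[5] = QQ$pRRQqPrPPQpQ  (last char: 'Q')
  sorted[6] = QQQ$pRRQqPrPPQp  (last char: 'p')
  sorted[7] = QpQQQ$pRRQqPrPP  (last char: 'P')
  sorted[8] = QqPrPPQpQQQ$pRR  (last char: 'R')
  sorted[9] = RQqPrPPQpQQQ$pR  (last char: 'R')
  sorted[10] = RRQqPrPPQpQQQ$p  (last char: 'p')
  sorted[11] = pQQQ$pRRQqPrPPQ  (last char: 'Q')
  sorted[12] = pRRQqPrPPQpQQQ$  (last char: '$')
  sorted[13] = qPrPPQpQQQ$pRRQ  (last char: 'Q')
  sorted[14] = rPPQpQQQ$pRRQqP  (last char: 'P')
Last column: QrPqQQpPRRpQ$QP
Original string S is at sorted index 12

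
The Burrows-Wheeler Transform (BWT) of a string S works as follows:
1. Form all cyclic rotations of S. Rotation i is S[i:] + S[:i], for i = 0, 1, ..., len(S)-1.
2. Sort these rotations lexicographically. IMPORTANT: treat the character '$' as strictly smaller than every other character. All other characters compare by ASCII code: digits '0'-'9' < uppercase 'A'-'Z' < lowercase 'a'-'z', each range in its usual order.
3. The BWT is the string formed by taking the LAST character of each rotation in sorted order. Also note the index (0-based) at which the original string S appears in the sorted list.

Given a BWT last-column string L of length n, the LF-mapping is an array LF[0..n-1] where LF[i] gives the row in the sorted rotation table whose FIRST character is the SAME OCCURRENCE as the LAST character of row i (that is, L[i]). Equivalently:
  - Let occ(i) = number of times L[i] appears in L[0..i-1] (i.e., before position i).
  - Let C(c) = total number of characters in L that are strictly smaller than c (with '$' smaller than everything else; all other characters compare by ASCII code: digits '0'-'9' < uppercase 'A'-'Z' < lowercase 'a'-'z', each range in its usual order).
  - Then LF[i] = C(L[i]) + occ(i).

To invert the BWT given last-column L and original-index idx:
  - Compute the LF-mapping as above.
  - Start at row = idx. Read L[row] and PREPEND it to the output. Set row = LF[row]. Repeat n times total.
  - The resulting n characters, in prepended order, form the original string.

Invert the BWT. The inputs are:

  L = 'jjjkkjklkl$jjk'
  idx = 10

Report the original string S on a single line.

Answer: kkjjklkjlkjjj$

Derivation:
LF mapping: 1 2 3 7 8 4 9 12 10 13 0 5 6 11
Walk LF starting at row 10, prepending L[row]:
  step 1: row=10, L[10]='$', prepend. Next row=LF[10]=0
  step 2: row=0, L[0]='j', prepend. Next row=LF[0]=1
  step 3: row=1, L[1]='j', prepend. Next row=LF[1]=2
  step 4: row=2, L[2]='j', prepend. Next row=LF[2]=3
  step 5: row=3, L[3]='k', prepend. Next row=LF[3]=7
  step 6: row=7, L[7]='l', prepend. Next row=LF[7]=12
  step 7: row=12, L[12]='j', prepend. Next row=LF[12]=6
  step 8: row=6, L[6]='k', prepend. Next row=LF[6]=9
  step 9: row=9, L[9]='l', prepend. Next row=LF[9]=13
  step 10: row=13, L[13]='k', prepend. Next row=LF[13]=11
  step 11: row=11, L[11]='j', prepend. Next row=LF[11]=5
  step 12: row=5, L[5]='j', prepend. Next row=LF[5]=4
  step 13: row=4, L[4]='k', prepend. Next row=LF[4]=8
  step 14: row=8, L[8]='k', prepend. Next row=LF[8]=10
Reversed output: kkjjklkjlkjjj$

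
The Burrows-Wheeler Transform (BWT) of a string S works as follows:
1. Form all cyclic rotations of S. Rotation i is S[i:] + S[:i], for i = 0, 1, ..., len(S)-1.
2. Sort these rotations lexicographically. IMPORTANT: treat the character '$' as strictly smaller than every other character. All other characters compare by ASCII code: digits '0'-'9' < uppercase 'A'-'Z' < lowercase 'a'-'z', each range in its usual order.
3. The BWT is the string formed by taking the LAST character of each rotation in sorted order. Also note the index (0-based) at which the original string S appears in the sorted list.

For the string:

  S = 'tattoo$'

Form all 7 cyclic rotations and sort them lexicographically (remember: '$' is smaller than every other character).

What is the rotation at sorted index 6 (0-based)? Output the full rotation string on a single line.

All 7 rotations (rotation i = S[i:]+S[:i]):
  rot[0] = tattoo$
  rot[1] = attoo$t
  rot[2] = ttoo$ta
  rot[3] = too$tat
  rot[4] = oo$tatt
  rot[5] = o$tatto
  rot[6] = $tattoo
Sorted (with $ < everything):
  sorted[0] = $tattoo
  sorted[1] = attoo$t
  sorted[2] = o$tatto
  sorted[3] = oo$tatt
  sorted[4] = tattoo$
  sorted[5] = too$tat
  sorted[6] = ttoo$ta
sorted[6] = ttoo$ta

Answer: ttoo$ta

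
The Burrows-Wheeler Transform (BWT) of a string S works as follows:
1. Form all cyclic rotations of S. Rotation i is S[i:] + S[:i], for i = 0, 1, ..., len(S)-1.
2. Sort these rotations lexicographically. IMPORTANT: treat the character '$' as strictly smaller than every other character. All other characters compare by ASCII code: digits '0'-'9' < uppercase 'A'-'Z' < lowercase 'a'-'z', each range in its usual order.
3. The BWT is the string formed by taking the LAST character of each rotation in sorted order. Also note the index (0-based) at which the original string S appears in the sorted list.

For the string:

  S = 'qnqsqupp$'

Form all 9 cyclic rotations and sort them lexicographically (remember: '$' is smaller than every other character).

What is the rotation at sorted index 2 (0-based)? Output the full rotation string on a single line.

Answer: p$qnqsqup

Derivation:
All 9 rotations (rotation i = S[i:]+S[:i]):
  rot[0] = qnqsqupp$
  rot[1] = nqsqupp$q
  rot[2] = qsqupp$qn
  rot[3] = squpp$qnq
  rot[4] = qupp$qnqs
  rot[5] = upp$qnqsq
  rot[6] = pp$qnqsqu
  rot[7] = p$qnqsqup
  rot[8] = $qnqsqupp
Sorted (with $ < everything):
  sorted[0] = $qnqsqupp
  sorted[1] = nqsqupp$q
  sorted[2] = p$qnqsqup
  sorted[3] = pp$qnqsqu
  sorted[4] = qnqsqupp$
  sorted[5] = qsqupp$qn
  sorted[6] = qupp$qnqs
  sorted[7] = squpp$qnq
  sorted[8] = upp$qnqsq
sorted[2] = p$qnqsqup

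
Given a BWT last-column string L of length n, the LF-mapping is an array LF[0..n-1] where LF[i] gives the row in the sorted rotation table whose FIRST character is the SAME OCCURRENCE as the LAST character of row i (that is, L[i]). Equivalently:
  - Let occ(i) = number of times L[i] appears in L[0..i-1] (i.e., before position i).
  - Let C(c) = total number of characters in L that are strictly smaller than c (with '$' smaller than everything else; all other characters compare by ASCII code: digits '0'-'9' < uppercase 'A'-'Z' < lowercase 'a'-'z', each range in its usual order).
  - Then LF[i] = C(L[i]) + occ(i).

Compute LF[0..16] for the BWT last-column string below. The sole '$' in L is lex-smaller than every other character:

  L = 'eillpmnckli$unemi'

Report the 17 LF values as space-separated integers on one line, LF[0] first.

Char counts: '$':1, 'c':1, 'e':2, 'i':3, 'k':1, 'l':3, 'm':2, 'n':2, 'p':1, 'u':1
C (first-col start): C('$')=0, C('c')=1, C('e')=2, C('i')=4, C('k')=7, C('l')=8, C('m')=11, C('n')=13, C('p')=15, C('u')=16
L[0]='e': occ=0, LF[0]=C('e')+0=2+0=2
L[1]='i': occ=0, LF[1]=C('i')+0=4+0=4
L[2]='l': occ=0, LF[2]=C('l')+0=8+0=8
L[3]='l': occ=1, LF[3]=C('l')+1=8+1=9
L[4]='p': occ=0, LF[4]=C('p')+0=15+0=15
L[5]='m': occ=0, LF[5]=C('m')+0=11+0=11
L[6]='n': occ=0, LF[6]=C('n')+0=13+0=13
L[7]='c': occ=0, LF[7]=C('c')+0=1+0=1
L[8]='k': occ=0, LF[8]=C('k')+0=7+0=7
L[9]='l': occ=2, LF[9]=C('l')+2=8+2=10
L[10]='i': occ=1, LF[10]=C('i')+1=4+1=5
L[11]='$': occ=0, LF[11]=C('$')+0=0+0=0
L[12]='u': occ=0, LF[12]=C('u')+0=16+0=16
L[13]='n': occ=1, LF[13]=C('n')+1=13+1=14
L[14]='e': occ=1, LF[14]=C('e')+1=2+1=3
L[15]='m': occ=1, LF[15]=C('m')+1=11+1=12
L[16]='i': occ=2, LF[16]=C('i')+2=4+2=6

Answer: 2 4 8 9 15 11 13 1 7 10 5 0 16 14 3 12 6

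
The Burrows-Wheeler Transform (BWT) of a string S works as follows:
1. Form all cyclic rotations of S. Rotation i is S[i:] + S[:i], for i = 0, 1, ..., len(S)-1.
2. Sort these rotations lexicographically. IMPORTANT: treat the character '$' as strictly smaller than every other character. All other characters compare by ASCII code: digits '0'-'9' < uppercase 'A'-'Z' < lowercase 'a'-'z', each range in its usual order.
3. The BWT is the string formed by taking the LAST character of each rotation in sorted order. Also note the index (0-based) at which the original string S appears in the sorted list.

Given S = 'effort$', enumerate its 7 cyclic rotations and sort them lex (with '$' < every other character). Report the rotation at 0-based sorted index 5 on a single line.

Answer: rt$effo

Derivation:
All 7 rotations (rotation i = S[i:]+S[:i]):
  rot[0] = effort$
  rot[1] = ffort$e
  rot[2] = fort$ef
  rot[3] = ort$eff
  rot[4] = rt$effo
  rot[5] = t$effor
  rot[6] = $effort
Sorted (with $ < everything):
  sorted[0] = $effort
  sorted[1] = effort$
  sorted[2] = ffort$e
  sorted[3] = fort$ef
  sorted[4] = ort$eff
  sorted[5] = rt$effo
  sorted[6] = t$effor
sorted[5] = rt$effo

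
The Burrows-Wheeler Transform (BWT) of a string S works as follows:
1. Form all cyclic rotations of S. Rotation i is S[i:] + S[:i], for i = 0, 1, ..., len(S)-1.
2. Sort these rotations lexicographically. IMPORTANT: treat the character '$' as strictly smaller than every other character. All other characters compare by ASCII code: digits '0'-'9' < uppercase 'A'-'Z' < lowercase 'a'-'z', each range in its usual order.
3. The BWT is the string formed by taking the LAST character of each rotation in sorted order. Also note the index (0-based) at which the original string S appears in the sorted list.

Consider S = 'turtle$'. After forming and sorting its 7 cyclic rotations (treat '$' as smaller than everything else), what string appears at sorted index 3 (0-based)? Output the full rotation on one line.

All 7 rotations (rotation i = S[i:]+S[:i]):
  rot[0] = turtle$
  rot[1] = urtle$t
  rot[2] = rtle$tu
  rot[3] = tle$tur
  rot[4] = le$turt
  rot[5] = e$turtl
  rot[6] = $turtle
Sorted (with $ < everything):
  sorted[0] = $turtle
  sorted[1] = e$turtl
  sorted[2] = le$turt
  sorted[3] = rtle$tu
  sorted[4] = tle$tur
  sorted[5] = turtle$
  sorted[6] = urtle$t
sorted[3] = rtle$tu

Answer: rtle$tu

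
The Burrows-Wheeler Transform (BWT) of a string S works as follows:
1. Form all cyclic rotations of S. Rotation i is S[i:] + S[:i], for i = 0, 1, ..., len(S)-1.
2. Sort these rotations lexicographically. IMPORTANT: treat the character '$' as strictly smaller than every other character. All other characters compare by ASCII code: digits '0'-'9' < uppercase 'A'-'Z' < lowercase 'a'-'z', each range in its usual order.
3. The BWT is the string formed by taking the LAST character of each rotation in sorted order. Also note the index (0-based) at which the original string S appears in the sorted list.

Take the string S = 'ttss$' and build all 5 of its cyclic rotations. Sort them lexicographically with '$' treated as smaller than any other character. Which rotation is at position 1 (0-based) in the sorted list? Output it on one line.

All 5 rotations (rotation i = S[i:]+S[:i]):
  rot[0] = ttss$
  rot[1] = tss$t
  rot[2] = ss$tt
  rot[3] = s$tts
  rot[4] = $ttss
Sorted (with $ < everything):
  sorted[0] = $ttss
  sorted[1] = s$tts
  sorted[2] = ss$tt
  sorted[3] = tss$t
  sorted[4] = ttss$
sorted[1] = s$tts

Answer: s$tts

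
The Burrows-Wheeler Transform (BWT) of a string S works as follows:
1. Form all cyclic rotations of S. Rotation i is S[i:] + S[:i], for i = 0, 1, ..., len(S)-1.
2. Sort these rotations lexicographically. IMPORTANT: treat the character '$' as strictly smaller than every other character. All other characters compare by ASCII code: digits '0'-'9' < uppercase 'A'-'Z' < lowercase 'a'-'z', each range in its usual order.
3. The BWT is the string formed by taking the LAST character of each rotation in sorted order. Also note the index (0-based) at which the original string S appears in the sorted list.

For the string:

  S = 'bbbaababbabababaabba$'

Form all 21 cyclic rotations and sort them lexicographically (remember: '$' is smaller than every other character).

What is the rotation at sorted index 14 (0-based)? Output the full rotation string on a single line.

Answer: bababaabba$bbbaababba

Derivation:
All 21 rotations (rotation i = S[i:]+S[:i]):
  rot[0] = bbbaababbabababaabba$
  rot[1] = bbaababbabababaabba$b
  rot[2] = baababbabababaabba$bb
  rot[3] = aababbabababaabba$bbb
  rot[4] = ababbabababaabba$bbba
  rot[5] = babbabababaabba$bbbaa
  rot[6] = abbabababaabba$bbbaab
  rot[7] = bbabababaabba$bbbaaba
  rot[8] = babababaabba$bbbaabab
  rot[9] = abababaabba$bbbaababb
  rot[10] = bababaabba$bbbaababba
  rot[11] = ababaabba$bbbaababbab
  rot[12] = babaabba$bbbaababbaba
  rot[13] = abaabba$bbbaababbabab
  rot[14] = baabba$bbbaababbababa
  rot[15] = aabba$bbbaababbababab
  rot[16] = abba$bbbaababbabababa
  rot[17] = bba$bbbaababbabababaa
  rot[18] = ba$bbbaababbabababaab
  rot[19] = a$bbbaababbabababaabb
  rot[20] = $bbbaababbabababaabba
Sorted (with $ < everything):
  sorted[0] = $bbbaababbabababaabba
  sorted[1] = a$bbbaababbabababaabb
  sorted[2] = aababbabababaabba$bbb
  sorted[3] = aabba$bbbaababbababab
  sorted[4] = abaabba$bbbaababbabab
  sorted[5] = ababaabba$bbbaababbab
  sorted[6] = abababaabba$bbbaababb
  sorted[7] = ababbabababaabba$bbba
  sorted[8] = abba$bbbaababbabababa
  sorted[9] = abbabababaabba$bbbaab
  sorted[10] = ba$bbbaababbabababaab
  sorted[11] = baababbabababaabba$bb
  sorted[12] = baabba$bbbaababbababa
  sorted[13] = babaabba$bbbaababbaba
  sorted[14] = bababaabba$bbbaababba
  sorted[15] = babababaabba$bbbaabab
  sorted[16] = babbabababaabba$bbbaa
  sorted[17] = bba$bbbaababbabababaa
  sorted[18] = bbaababbabababaabba$b
  sorted[19] = bbabababaabba$bbbaaba
  sorted[20] = bbbaababbabababaabba$
sorted[14] = bababaabba$bbbaababba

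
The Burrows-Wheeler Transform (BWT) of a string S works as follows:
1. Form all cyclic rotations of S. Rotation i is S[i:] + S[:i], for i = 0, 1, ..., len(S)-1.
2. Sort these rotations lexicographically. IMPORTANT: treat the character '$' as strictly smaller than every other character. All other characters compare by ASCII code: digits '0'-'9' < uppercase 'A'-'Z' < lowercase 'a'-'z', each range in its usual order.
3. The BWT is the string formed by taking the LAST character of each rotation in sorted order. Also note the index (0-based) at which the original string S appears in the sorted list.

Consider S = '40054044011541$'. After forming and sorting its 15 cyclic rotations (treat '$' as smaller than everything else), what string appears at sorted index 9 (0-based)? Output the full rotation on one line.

Answer: 4011541$4005404

Derivation:
All 15 rotations (rotation i = S[i:]+S[:i]):
  rot[0] = 40054044011541$
  rot[1] = 0054044011541$4
  rot[2] = 054044011541$40
  rot[3] = 54044011541$400
  rot[4] = 4044011541$4005
  rot[5] = 044011541$40054
  rot[6] = 44011541$400540
  rot[7] = 4011541$4005404
  rot[8] = 011541$40054044
  rot[9] = 11541$400540440
  rot[10] = 1541$4005404401
  rot[11] = 541$40054044011
  rot[12] = 41$400540440115
  rot[13] = 1$4005404401154
  rot[14] = $40054044011541
Sorted (with $ < everything):
  sorted[0] = $40054044011541
  sorted[1] = 0054044011541$4
  sorted[2] = 011541$40054044
  sorted[3] = 044011541$40054
  sorted[4] = 054044011541$40
  sorted[5] = 1$4005404401154
  sorted[6] = 11541$400540440
  sorted[7] = 1541$4005404401
  sorted[8] = 40054044011541$
  sorted[9] = 4011541$4005404
  sorted[10] = 4044011541$4005
  sorted[11] = 41$400540440115
  sorted[12] = 44011541$400540
  sorted[13] = 54044011541$400
  sorted[14] = 541$40054044011
sorted[9] = 4011541$4005404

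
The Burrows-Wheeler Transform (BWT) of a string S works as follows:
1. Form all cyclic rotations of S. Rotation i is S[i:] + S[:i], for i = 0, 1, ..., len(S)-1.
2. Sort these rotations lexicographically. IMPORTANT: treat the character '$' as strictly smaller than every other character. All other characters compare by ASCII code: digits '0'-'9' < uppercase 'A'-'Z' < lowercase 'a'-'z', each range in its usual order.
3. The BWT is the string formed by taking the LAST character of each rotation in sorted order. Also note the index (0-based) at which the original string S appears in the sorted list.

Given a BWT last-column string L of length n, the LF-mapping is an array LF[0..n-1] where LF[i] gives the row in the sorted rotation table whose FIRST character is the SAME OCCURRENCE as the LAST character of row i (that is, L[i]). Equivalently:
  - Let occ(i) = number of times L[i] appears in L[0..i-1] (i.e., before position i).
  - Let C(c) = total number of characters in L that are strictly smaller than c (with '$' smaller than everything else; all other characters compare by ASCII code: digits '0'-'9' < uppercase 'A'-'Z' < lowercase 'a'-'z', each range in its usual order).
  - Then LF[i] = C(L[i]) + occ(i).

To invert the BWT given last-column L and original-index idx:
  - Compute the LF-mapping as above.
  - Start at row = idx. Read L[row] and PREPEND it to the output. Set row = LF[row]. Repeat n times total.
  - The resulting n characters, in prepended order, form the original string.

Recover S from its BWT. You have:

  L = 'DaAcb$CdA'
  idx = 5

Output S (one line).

Answer: aAAdcCbD$

Derivation:
LF mapping: 4 5 1 7 6 0 3 8 2
Walk LF starting at row 5, prepending L[row]:
  step 1: row=5, L[5]='$', prepend. Next row=LF[5]=0
  step 2: row=0, L[0]='D', prepend. Next row=LF[0]=4
  step 3: row=4, L[4]='b', prepend. Next row=LF[4]=6
  step 4: row=6, L[6]='C', prepend. Next row=LF[6]=3
  step 5: row=3, L[3]='c', prepend. Next row=LF[3]=7
  step 6: row=7, L[7]='d', prepend. Next row=LF[7]=8
  step 7: row=8, L[8]='A', prepend. Next row=LF[8]=2
  step 8: row=2, L[2]='A', prepend. Next row=LF[2]=1
  step 9: row=1, L[1]='a', prepend. Next row=LF[1]=5
Reversed output: aAAdcCbD$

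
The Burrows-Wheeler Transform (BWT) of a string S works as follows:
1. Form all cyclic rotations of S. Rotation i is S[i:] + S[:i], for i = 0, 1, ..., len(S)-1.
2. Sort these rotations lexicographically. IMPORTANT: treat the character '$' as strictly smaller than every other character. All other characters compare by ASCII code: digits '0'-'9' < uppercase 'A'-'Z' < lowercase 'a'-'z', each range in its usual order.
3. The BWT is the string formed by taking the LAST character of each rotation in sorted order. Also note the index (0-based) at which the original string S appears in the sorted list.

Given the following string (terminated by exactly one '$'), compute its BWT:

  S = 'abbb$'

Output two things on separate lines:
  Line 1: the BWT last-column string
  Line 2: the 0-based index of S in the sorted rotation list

Answer: b$bba
1

Derivation:
All 5 rotations (rotation i = S[i:]+S[:i]):
  rot[0] = abbb$
  rot[1] = bbb$a
  rot[2] = bb$ab
  rot[3] = b$abb
  rot[4] = $abbb
Sorted (with $ < everything):
  sorted[0] = $abbb  (last char: 'b')
  sorted[1] = abbb$  (last char: '$')
  sorted[2] = b$abb  (last char: 'b')
  sorted[3] = bb$ab  (last char: 'b')
  sorted[4] = bbb$a  (last char: 'a')
Last column: b$bba
Original string S is at sorted index 1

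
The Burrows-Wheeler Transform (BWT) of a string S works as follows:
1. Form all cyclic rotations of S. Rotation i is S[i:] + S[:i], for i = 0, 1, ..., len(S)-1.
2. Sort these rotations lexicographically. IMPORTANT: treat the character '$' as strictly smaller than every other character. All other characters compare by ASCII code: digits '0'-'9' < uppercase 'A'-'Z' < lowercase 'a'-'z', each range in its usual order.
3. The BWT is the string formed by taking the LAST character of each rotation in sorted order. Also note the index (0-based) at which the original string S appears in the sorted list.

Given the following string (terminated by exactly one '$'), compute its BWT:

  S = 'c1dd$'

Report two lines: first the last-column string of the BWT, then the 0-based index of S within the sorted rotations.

All 5 rotations (rotation i = S[i:]+S[:i]):
  rot[0] = c1dd$
  rot[1] = 1dd$c
  rot[2] = dd$c1
  rot[3] = d$c1d
  rot[4] = $c1dd
Sorted (with $ < everything):
  sorted[0] = $c1dd  (last char: 'd')
  sorted[1] = 1dd$c  (last char: 'c')
  sorted[2] = c1dd$  (last char: '$')
  sorted[3] = d$c1d  (last char: 'd')
  sorted[4] = dd$c1  (last char: '1')
Last column: dc$d1
Original string S is at sorted index 2

Answer: dc$d1
2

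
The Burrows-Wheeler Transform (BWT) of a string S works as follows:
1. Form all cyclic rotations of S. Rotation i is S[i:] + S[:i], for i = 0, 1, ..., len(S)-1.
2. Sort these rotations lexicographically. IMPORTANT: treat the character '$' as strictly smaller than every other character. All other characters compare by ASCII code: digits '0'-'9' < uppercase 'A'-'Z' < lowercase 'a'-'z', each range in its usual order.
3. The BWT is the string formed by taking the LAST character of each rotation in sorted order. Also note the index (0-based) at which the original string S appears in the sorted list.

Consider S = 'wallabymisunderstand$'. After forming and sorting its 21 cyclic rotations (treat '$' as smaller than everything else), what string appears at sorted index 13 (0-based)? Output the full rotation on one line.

Answer: nderstand$wallabymisu

Derivation:
All 21 rotations (rotation i = S[i:]+S[:i]):
  rot[0] = wallabymisunderstand$
  rot[1] = allabymisunderstand$w
  rot[2] = llabymisunderstand$wa
  rot[3] = labymisunderstand$wal
  rot[4] = abymisunderstand$wall
  rot[5] = bymisunderstand$walla
  rot[6] = ymisunderstand$wallab
  rot[7] = misunderstand$wallaby
  rot[8] = isunderstand$wallabym
  rot[9] = sunderstand$wallabymi
  rot[10] = understand$wallabymis
  rot[11] = nderstand$wallabymisu
  rot[12] = derstand$wallabymisun
  rot[13] = erstand$wallabymisund
  rot[14] = rstand$wallabymisunde
  rot[15] = stand$wallabymisunder
  rot[16] = tand$wallabymisunders
  rot[17] = and$wallabymisunderst
  rot[18] = nd$wallabymisundersta
  rot[19] = d$wallabymisunderstan
  rot[20] = $wallabymisunderstand
Sorted (with $ < everything):
  sorted[0] = $wallabymisunderstand
  sorted[1] = abymisunderstand$wall
  sorted[2] = allabymisunderstand$w
  sorted[3] = and$wallabymisunderst
  sorted[4] = bymisunderstand$walla
  sorted[5] = d$wallabymisunderstan
  sorted[6] = derstand$wallabymisun
  sorted[7] = erstand$wallabymisund
  sorted[8] = isunderstand$wallabym
  sorted[9] = labymisunderstand$wal
  sorted[10] = llabymisunderstand$wa
  sorted[11] = misunderstand$wallaby
  sorted[12] = nd$wallabymisundersta
  sorted[13] = nderstand$wallabymisu
  sorted[14] = rstand$wallabymisunde
  sorted[15] = stand$wallabymisunder
  sorted[16] = sunderstand$wallabymi
  sorted[17] = tand$wallabymisunders
  sorted[18] = understand$wallabymis
  sorted[19] = wallabymisunderstand$
  sorted[20] = ymisunderstand$wallab
sorted[13] = nderstand$wallabymisu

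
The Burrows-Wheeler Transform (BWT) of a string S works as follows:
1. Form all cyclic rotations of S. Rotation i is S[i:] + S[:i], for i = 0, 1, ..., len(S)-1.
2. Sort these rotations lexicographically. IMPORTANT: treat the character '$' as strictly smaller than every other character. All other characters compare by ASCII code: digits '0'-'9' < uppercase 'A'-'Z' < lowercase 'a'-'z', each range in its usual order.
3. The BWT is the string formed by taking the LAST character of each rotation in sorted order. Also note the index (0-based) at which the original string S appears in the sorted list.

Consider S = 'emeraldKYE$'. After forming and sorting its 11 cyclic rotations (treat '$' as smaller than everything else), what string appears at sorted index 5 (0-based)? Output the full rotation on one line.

Answer: dKYE$emeral

Derivation:
All 11 rotations (rotation i = S[i:]+S[:i]):
  rot[0] = emeraldKYE$
  rot[1] = meraldKYE$e
  rot[2] = eraldKYE$em
  rot[3] = raldKYE$eme
  rot[4] = aldKYE$emer
  rot[5] = ldKYE$emera
  rot[6] = dKYE$emeral
  rot[7] = KYE$emerald
  rot[8] = YE$emeraldK
  rot[9] = E$emeraldKY
  rot[10] = $emeraldKYE
Sorted (with $ < everything):
  sorted[0] = $emeraldKYE
  sorted[1] = E$emeraldKY
  sorted[2] = KYE$emerald
  sorted[3] = YE$emeraldK
  sorted[4] = aldKYE$emer
  sorted[5] = dKYE$emeral
  sorted[6] = emeraldKYE$
  sorted[7] = eraldKYE$em
  sorted[8] = ldKYE$emera
  sorted[9] = meraldKYE$e
  sorted[10] = raldKYE$eme
sorted[5] = dKYE$emeral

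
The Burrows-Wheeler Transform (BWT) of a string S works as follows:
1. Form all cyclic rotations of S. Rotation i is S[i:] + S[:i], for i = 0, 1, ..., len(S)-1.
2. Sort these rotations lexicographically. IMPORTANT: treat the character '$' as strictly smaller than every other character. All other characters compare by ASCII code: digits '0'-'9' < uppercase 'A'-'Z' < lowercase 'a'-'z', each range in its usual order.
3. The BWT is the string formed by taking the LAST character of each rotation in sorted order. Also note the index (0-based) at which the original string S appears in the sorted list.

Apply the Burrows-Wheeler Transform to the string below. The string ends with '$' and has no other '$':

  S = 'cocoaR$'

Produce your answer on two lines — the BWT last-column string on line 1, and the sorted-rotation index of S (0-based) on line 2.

Answer: Raoo$cc
4

Derivation:
All 7 rotations (rotation i = S[i:]+S[:i]):
  rot[0] = cocoaR$
  rot[1] = ocoaR$c
  rot[2] = coaR$co
  rot[3] = oaR$coc
  rot[4] = aR$coco
  rot[5] = R$cocoa
  rot[6] = $cocoaR
Sorted (with $ < everything):
  sorted[0] = $cocoaR  (last char: 'R')
  sorted[1] = R$cocoa  (last char: 'a')
  sorted[2] = aR$coco  (last char: 'o')
  sorted[3] = coaR$co  (last char: 'o')
  sorted[4] = cocoaR$  (last char: '$')
  sorted[5] = oaR$coc  (last char: 'c')
  sorted[6] = ocoaR$c  (last char: 'c')
Last column: Raoo$cc
Original string S is at sorted index 4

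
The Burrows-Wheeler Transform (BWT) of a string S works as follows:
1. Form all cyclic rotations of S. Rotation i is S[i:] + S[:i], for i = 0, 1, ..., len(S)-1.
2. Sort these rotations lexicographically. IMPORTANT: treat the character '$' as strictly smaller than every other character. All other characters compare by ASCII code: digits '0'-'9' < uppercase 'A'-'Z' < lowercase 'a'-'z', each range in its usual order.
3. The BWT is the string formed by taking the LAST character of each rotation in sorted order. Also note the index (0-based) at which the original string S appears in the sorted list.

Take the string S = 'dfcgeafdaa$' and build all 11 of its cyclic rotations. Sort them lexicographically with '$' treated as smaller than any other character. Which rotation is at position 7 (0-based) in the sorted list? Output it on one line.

Answer: eafdaa$dfcg

Derivation:
All 11 rotations (rotation i = S[i:]+S[:i]):
  rot[0] = dfcgeafdaa$
  rot[1] = fcgeafdaa$d
  rot[2] = cgeafdaa$df
  rot[3] = geafdaa$dfc
  rot[4] = eafdaa$dfcg
  rot[5] = afdaa$dfcge
  rot[6] = fdaa$dfcgea
  rot[7] = daa$dfcgeaf
  rot[8] = aa$dfcgeafd
  rot[9] = a$dfcgeafda
  rot[10] = $dfcgeafdaa
Sorted (with $ < everything):
  sorted[0] = $dfcgeafdaa
  sorted[1] = a$dfcgeafda
  sorted[2] = aa$dfcgeafd
  sorted[3] = afdaa$dfcge
  sorted[4] = cgeafdaa$df
  sorted[5] = daa$dfcgeaf
  sorted[6] = dfcgeafdaa$
  sorted[7] = eafdaa$dfcg
  sorted[8] = fcgeafdaa$d
  sorted[9] = fdaa$dfcgea
  sorted[10] = geafdaa$dfc
sorted[7] = eafdaa$dfcg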